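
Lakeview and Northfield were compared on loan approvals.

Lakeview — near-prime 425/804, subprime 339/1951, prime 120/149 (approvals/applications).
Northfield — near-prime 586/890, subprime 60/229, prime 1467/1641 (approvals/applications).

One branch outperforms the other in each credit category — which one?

Near-prime: Lakeview 425/804 = 52.9%, Northfield 586/890 = 65.8% → Northfield
Subprime: Lakeview 339/1951 = 17.4%, Northfield 60/229 = 26.2% → Northfield
Prime: Lakeview 120/149 = 80.5%, Northfield 1467/1641 = 89.4% → Northfield
Northfield has the higher rate in all 3 groups.

Northfield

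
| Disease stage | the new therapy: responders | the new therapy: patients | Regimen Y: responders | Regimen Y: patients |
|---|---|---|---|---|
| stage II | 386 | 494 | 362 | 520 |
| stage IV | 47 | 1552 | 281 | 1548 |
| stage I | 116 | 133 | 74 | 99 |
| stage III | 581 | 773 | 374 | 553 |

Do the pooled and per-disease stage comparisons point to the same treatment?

No

Stage II: the new therapy 386/494 = 78.1%, Regimen Y 362/520 = 69.6% → the new therapy
Stage IV: the new therapy 47/1552 = 3.0%, Regimen Y 281/1548 = 18.2% → Regimen Y
Stage I: the new therapy 116/133 = 87.2%, Regimen Y 74/99 = 74.7% → the new therapy
Stage III: the new therapy 581/773 = 75.2%, Regimen Y 374/553 = 67.6% → the new therapy
Overall: the new therapy 1130/2952 = 38.3%, Regimen Y 1091/2720 = 40.1% → Regimen Y
Neither sweeps: the new therapy wins 3 of 4 groups, Regimen Y wins 1. Regimen Y wins overall but not every group — no Simpson reversal.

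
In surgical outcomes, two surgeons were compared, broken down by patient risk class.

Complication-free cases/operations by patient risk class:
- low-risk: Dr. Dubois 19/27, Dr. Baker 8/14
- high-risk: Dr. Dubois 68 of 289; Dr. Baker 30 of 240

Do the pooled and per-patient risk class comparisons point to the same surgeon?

Low-risk: Dr. Dubois 19/27 = 70.4%, Dr. Baker 8/14 = 57.1% → Dr. Dubois
High-risk: Dr. Dubois 68/289 = 23.5%, Dr. Baker 30/240 = 12.5% → Dr. Dubois
Overall: Dr. Dubois 87/316 = 27.5%, Dr. Baker 38/254 = 15.0% → Dr. Dubois
Dr. Dubois wins overall and in every patient risk group — no reversal.

Yes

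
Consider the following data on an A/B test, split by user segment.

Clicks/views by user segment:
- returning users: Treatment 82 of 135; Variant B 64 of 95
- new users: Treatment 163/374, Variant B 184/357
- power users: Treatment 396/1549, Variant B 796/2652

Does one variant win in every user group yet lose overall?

No

Returning users: Treatment 82/135 = 60.7%, Variant B 64/95 = 67.4% → Variant B
New users: Treatment 163/374 = 43.6%, Variant B 184/357 = 51.5% → Variant B
Power users: Treatment 396/1549 = 25.6%, Variant B 796/2652 = 30.0% → Variant B
Overall: Treatment 641/2058 = 31.1%, Variant B 1044/3104 = 33.6% → Variant B
Variant B wins overall and in every user group — no reversal.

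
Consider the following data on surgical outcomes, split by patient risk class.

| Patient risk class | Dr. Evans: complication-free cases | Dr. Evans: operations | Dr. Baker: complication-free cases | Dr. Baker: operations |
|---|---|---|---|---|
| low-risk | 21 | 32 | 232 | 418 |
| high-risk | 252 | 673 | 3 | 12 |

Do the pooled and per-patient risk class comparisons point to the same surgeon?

Low-risk: Dr. Evans 21/32 = 65.6%, Dr. Baker 232/418 = 55.5% → Dr. Evans
High-risk: Dr. Evans 252/673 = 37.4%, Dr. Baker 3/12 = 25.0% → Dr. Evans
Overall: Dr. Evans 273/705 = 38.7%, Dr. Baker 235/430 = 54.7% → Dr. Baker
Dr. Evans wins each patient risk group but Dr. Baker wins overall — the comparison reverses. Dr. Evans's operations skew toward high-risk, which has a lower base rate.

No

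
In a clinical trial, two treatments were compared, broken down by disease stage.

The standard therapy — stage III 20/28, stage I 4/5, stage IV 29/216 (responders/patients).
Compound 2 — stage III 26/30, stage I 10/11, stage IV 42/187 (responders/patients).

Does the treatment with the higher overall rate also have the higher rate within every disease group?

Yes

Stage III: the standard therapy 20/28 = 71.4%, Compound 2 26/30 = 86.7% → Compound 2
Stage I: the standard therapy 4/5 = 80.0%, Compound 2 10/11 = 90.9% → Compound 2
Stage IV: the standard therapy 29/216 = 13.4%, Compound 2 42/187 = 22.5% → Compound 2
Overall: the standard therapy 53/249 = 21.3%, Compound 2 78/228 = 34.2% → Compound 2
Compound 2 wins overall and in every disease group — no reversal.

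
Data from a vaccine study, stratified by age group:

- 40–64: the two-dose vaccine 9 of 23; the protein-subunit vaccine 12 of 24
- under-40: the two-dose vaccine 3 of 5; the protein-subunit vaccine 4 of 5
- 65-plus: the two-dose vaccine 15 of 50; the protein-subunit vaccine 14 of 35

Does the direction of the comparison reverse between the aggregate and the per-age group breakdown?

40–64: the two-dose vaccine 9/23 = 39.1%, the protein-subunit vaccine 12/24 = 50.0% → the protein-subunit vaccine
Under-40: the two-dose vaccine 3/5 = 60.0%, the protein-subunit vaccine 4/5 = 80.0% → the protein-subunit vaccine
65-plus: the two-dose vaccine 15/50 = 30.0%, the protein-subunit vaccine 14/35 = 40.0% → the protein-subunit vaccine
Overall: the two-dose vaccine 27/78 = 34.6%, the protein-subunit vaccine 30/64 = 46.9% → the protein-subunit vaccine
The protein-subunit vaccine wins overall and in every age group — no reversal.

No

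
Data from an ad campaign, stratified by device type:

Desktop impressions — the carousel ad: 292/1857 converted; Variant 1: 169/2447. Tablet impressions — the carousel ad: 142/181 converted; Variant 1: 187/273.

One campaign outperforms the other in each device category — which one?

Desktop: the carousel ad 292/1857 = 15.7%, Variant 1 169/2447 = 6.9% → the carousel ad
Tablet: the carousel ad 142/181 = 78.5%, Variant 1 187/273 = 68.5% → the carousel ad
The carousel ad has the higher rate in both groups.

the carousel ad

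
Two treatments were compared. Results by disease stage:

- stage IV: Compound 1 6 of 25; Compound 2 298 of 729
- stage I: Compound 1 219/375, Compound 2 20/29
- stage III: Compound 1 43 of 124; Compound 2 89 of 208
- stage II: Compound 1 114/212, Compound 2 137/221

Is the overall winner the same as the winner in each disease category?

Stage IV: Compound 1 6/25 = 24.0%, Compound 2 298/729 = 40.9% → Compound 2
Stage I: Compound 1 219/375 = 58.4%, Compound 2 20/29 = 69.0% → Compound 2
Stage III: Compound 1 43/124 = 34.7%, Compound 2 89/208 = 42.8% → Compound 2
Stage II: Compound 1 114/212 = 53.8%, Compound 2 137/221 = 62.0% → Compound 2
Overall: Compound 1 382/736 = 51.9%, Compound 2 544/1187 = 45.8% → Compound 1
Compound 2 wins each disease group but Compound 1 wins overall — the comparison reverses. Compound 2's patients skew toward stage IV, which has a lower base rate.

No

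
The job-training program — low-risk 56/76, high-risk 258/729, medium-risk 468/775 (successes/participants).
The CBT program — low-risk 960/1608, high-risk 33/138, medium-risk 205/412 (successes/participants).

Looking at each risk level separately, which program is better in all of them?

the job-training program

Low-risk: the job-training program 56/76 = 73.7%, the CBT program 960/1608 = 59.7% → the job-training program
High-risk: the job-training program 258/729 = 35.4%, the CBT program 33/138 = 23.9% → the job-training program
Medium-risk: the job-training program 468/775 = 60.4%, the CBT program 205/412 = 49.8% → the job-training program
The job-training program has the higher rate in all 3 groups.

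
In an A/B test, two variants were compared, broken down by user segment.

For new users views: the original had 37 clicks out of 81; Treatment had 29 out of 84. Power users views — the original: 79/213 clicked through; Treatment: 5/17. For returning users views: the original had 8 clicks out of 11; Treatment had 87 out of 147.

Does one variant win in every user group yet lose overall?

New users: the original 37/81 = 45.7%, Treatment 29/84 = 34.5% → the original
Power users: the original 79/213 = 37.1%, Treatment 5/17 = 29.4% → the original
Returning users: the original 8/11 = 72.7%, Treatment 87/147 = 59.2% → the original
Overall: the original 124/305 = 40.7%, Treatment 121/248 = 48.8% → Treatment
The original wins each user group but Treatment wins overall — the comparison reverses. The original's views skew toward power users, which has a lower base rate.

Yes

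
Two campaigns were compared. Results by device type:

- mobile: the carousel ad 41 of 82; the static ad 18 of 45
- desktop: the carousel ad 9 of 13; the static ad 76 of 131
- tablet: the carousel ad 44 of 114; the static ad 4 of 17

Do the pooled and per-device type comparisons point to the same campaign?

No

Mobile: the carousel ad 41/82 = 50.0%, the static ad 18/45 = 40.0% → the carousel ad
Desktop: the carousel ad 9/13 = 69.2%, the static ad 76/131 = 58.0% → the carousel ad
Tablet: the carousel ad 44/114 = 38.6%, the static ad 4/17 = 23.5% → the carousel ad
Overall: the carousel ad 94/209 = 45.0%, the static ad 98/193 = 50.8% → the static ad
The carousel ad wins each device group but the static ad wins overall — the comparison reverses. The carousel ad's impressions skew toward tablet, which has a lower base rate.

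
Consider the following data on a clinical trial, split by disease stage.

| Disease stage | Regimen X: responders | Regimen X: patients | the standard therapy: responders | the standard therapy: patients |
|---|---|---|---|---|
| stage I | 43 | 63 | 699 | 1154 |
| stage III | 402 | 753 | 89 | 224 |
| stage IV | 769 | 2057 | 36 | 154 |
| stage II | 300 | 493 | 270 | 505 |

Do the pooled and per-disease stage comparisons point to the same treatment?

No

Stage I: Regimen X 43/63 = 68.3%, the standard therapy 699/1154 = 60.6% → Regimen X
Stage III: Regimen X 402/753 = 53.4%, the standard therapy 89/224 = 39.7% → Regimen X
Stage IV: Regimen X 769/2057 = 37.4%, the standard therapy 36/154 = 23.4% → Regimen X
Stage II: Regimen X 300/493 = 60.9%, the standard therapy 270/505 = 53.5% → Regimen X
Overall: Regimen X 1514/3366 = 45.0%, the standard therapy 1094/2037 = 53.7% → the standard therapy
Regimen X wins each disease group but the standard therapy wins overall — the comparison reverses. Regimen X's patients skew toward stage IV, which has a lower base rate.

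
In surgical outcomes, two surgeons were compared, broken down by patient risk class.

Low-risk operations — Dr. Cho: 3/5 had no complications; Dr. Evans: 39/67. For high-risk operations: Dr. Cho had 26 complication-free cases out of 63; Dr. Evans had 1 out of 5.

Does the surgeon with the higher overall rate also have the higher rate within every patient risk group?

Low-risk: Dr. Cho 3/5 = 60.0%, Dr. Evans 39/67 = 58.2% → Dr. Cho
High-risk: Dr. Cho 26/63 = 41.3%, Dr. Evans 1/5 = 20.0% → Dr. Cho
Overall: Dr. Cho 29/68 = 42.6%, Dr. Evans 40/72 = 55.6% → Dr. Evans
Dr. Cho wins each patient risk group but Dr. Evans wins overall — the comparison reverses. Dr. Cho's operations skew toward high-risk, which has a lower base rate.

No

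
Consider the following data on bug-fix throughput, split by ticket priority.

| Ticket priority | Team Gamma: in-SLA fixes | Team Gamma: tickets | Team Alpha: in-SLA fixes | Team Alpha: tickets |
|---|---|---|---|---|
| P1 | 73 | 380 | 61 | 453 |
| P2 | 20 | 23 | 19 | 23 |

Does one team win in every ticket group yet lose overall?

P1: Team Gamma 73/380 = 19.2%, Team Alpha 61/453 = 13.5% → Team Gamma
P2: Team Gamma 20/23 = 87.0%, Team Alpha 19/23 = 82.6% → Team Gamma
Overall: Team Gamma 93/403 = 23.1%, Team Alpha 80/476 = 16.8% → Team Gamma
Team Gamma wins overall and in every ticket group — no reversal.

No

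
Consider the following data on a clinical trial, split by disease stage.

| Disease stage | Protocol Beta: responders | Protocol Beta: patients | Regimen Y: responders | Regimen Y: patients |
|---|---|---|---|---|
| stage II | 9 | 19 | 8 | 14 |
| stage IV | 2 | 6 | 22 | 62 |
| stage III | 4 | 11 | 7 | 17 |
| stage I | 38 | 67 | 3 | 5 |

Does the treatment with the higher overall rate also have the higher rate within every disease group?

Stage II: Protocol Beta 9/19 = 47.4%, Regimen Y 8/14 = 57.1% → Regimen Y
Stage IV: Protocol Beta 2/6 = 33.3%, Regimen Y 22/62 = 35.5% → Regimen Y
Stage III: Protocol Beta 4/11 = 36.4%, Regimen Y 7/17 = 41.2% → Regimen Y
Stage I: Protocol Beta 38/67 = 56.7%, Regimen Y 3/5 = 60.0% → Regimen Y
Overall: Protocol Beta 53/103 = 51.5%, Regimen Y 40/98 = 40.8% → Protocol Beta
Regimen Y wins each disease group but Protocol Beta wins overall — the comparison reverses. Regimen Y's patients skew toward stage IV, which has a lower base rate.

No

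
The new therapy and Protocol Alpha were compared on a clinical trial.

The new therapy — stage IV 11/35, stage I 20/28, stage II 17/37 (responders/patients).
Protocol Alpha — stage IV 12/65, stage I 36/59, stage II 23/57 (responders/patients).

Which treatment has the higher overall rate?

Stage IV: the new therapy 11/35 = 31.4%, Protocol Alpha 12/65 = 18.5% → the new therapy
Stage I: the new therapy 20/28 = 71.4%, Protocol Alpha 36/59 = 61.0% → the new therapy
Stage II: the new therapy 17/37 = 45.9%, Protocol Alpha 23/57 = 40.4% → the new therapy
Overall: the new therapy 48/100 = 48.0%, Protocol Alpha 71/181 = 39.2% → the new therapy

the new therapy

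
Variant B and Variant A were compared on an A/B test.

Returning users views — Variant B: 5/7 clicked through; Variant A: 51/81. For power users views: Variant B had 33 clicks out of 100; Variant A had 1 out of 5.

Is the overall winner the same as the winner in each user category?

No

Returning users: Variant B 5/7 = 71.4%, Variant A 51/81 = 63.0% → Variant B
Power users: Variant B 33/100 = 33.0%, Variant A 1/5 = 20.0% → Variant B
Overall: Variant B 38/107 = 35.5%, Variant A 52/86 = 60.5% → Variant A
Variant B wins each user group but Variant A wins overall — the comparison reverses. Variant B's views skew toward power users, which has a lower base rate.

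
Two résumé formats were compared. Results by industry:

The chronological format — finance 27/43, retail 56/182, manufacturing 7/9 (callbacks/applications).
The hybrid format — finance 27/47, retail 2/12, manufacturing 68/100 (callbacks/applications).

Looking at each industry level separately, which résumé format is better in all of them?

the chronological format

Finance: the chronological format 27/43 = 62.8%, the hybrid format 27/47 = 57.4% → the chronological format
Retail: the chronological format 56/182 = 30.8%, the hybrid format 2/12 = 16.7% → the chronological format
Manufacturing: the chronological format 7/9 = 77.8%, the hybrid format 68/100 = 68.0% → the chronological format
The chronological format has the higher rate in all 3 groups.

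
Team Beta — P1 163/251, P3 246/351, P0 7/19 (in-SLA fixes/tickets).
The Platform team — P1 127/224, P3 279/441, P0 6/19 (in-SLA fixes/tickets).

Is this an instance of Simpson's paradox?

No

P1: Team Beta 163/251 = 64.9%, the Platform team 127/224 = 56.7% → Team Beta
P3: Team Beta 246/351 = 70.1%, the Platform team 279/441 = 63.3% → Team Beta
P0: Team Beta 7/19 = 36.8%, the Platform team 6/19 = 31.6% → Team Beta
Overall: Team Beta 416/621 = 67.0%, the Platform team 412/684 = 60.2% → Team Beta
Team Beta wins overall and in every ticket group — no reversal.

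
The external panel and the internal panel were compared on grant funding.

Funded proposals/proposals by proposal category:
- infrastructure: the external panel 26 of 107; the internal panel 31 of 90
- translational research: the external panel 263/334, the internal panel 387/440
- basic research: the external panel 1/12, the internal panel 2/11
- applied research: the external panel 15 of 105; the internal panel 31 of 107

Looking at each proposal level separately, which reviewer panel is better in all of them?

the internal panel

Infrastructure: the external panel 26/107 = 24.3%, the internal panel 31/90 = 34.4% → the internal panel
Translational research: the external panel 263/334 = 78.7%, the internal panel 387/440 = 88.0% → the internal panel
Basic research: the external panel 1/12 = 8.3%, the internal panel 2/11 = 18.2% → the internal panel
Applied research: the external panel 15/105 = 14.3%, the internal panel 31/107 = 29.0% → the internal panel
The internal panel has the higher rate in all 4 groups.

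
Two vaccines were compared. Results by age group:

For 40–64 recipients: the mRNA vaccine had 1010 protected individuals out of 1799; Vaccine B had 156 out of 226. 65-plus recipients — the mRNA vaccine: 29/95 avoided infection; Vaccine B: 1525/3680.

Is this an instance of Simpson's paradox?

Yes

40–64: the mRNA vaccine 1010/1799 = 56.1%, Vaccine B 156/226 = 69.0% → Vaccine B
65-plus: the mRNA vaccine 29/95 = 30.5%, Vaccine B 1525/3680 = 41.4% → Vaccine B
Overall: the mRNA vaccine 1039/1894 = 54.9%, Vaccine B 1681/3906 = 43.0% → the mRNA vaccine
Vaccine B wins each age group but the mRNA vaccine wins overall — the comparison reverses. Vaccine B's recipients skew toward 65-plus, which has a lower base rate.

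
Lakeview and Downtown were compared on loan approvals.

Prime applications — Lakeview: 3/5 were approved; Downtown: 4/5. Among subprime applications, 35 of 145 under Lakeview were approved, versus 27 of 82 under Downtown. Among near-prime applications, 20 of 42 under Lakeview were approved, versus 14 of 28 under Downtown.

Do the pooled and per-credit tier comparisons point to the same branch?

Prime: Lakeview 3/5 = 60.0%, Downtown 4/5 = 80.0% → Downtown
Subprime: Lakeview 35/145 = 24.1%, Downtown 27/82 = 32.9% → Downtown
Near-prime: Lakeview 20/42 = 47.6%, Downtown 14/28 = 50.0% → Downtown
Overall: Lakeview 58/192 = 30.2%, Downtown 45/115 = 39.1% → Downtown
Downtown wins overall and in every credit group — no reversal.

Yes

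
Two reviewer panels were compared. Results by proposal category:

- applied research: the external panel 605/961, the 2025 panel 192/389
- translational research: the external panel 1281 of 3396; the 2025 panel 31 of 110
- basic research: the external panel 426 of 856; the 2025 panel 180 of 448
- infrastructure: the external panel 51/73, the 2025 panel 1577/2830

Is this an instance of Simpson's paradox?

Applied research: the external panel 605/961 = 63.0%, the 2025 panel 192/389 = 49.4% → the external panel
Translational research: the external panel 1281/3396 = 37.7%, the 2025 panel 31/110 = 28.2% → the external panel
Basic research: the external panel 426/856 = 49.8%, the 2025 panel 180/448 = 40.2% → the external panel
Infrastructure: the external panel 51/73 = 69.9%, the 2025 panel 1577/2830 = 55.7% → the external panel
Overall: the external panel 2363/5286 = 44.7%, the 2025 panel 1980/3777 = 52.4% → the 2025 panel
The external panel wins each proposal group but the 2025 panel wins overall — the comparison reverses. The external panel's proposals skew toward translational research, which has a lower base rate.

Yes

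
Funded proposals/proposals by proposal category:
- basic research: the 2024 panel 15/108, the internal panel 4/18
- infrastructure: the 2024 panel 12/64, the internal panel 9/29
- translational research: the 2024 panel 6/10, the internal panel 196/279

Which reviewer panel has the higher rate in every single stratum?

the internal panel

Basic research: the 2024 panel 15/108 = 13.9%, the internal panel 4/18 = 22.2% → the internal panel
Infrastructure: the 2024 panel 12/64 = 18.8%, the internal panel 9/29 = 31.0% → the internal panel
Translational research: the 2024 panel 6/10 = 60.0%, the internal panel 196/279 = 70.3% → the internal panel
The internal panel has the higher rate in all 3 groups.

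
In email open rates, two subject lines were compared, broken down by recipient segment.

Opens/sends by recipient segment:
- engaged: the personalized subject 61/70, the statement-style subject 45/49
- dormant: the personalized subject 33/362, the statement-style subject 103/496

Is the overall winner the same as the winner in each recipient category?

Engaged: the personalized subject 61/70 = 87.1%, the statement-style subject 45/49 = 91.8% → the statement-style subject
Dormant: the personalized subject 33/362 = 9.1%, the statement-style subject 103/496 = 20.8% → the statement-style subject
Overall: the personalized subject 94/432 = 21.8%, the statement-style subject 148/545 = 27.2% → the statement-style subject
The statement-style subject wins overall and in every recipient group — no reversal.

Yes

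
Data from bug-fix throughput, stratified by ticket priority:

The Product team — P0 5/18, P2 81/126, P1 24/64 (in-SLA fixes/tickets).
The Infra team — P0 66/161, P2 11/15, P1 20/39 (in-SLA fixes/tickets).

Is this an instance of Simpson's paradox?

P0: the Product team 5/18 = 27.8%, the Infra team 66/161 = 41.0% → the Infra team
P2: the Product team 81/126 = 64.3%, the Infra team 11/15 = 73.3% → the Infra team
P1: the Product team 24/64 = 37.5%, the Infra team 20/39 = 51.3% → the Infra team
Overall: the Product team 110/208 = 52.9%, the Infra team 97/215 = 45.1% → the Product team
The Infra team wins each ticket group but the Product team wins overall — the comparison reverses. The Infra team's tickets skew toward P0, which has a lower base rate.

Yes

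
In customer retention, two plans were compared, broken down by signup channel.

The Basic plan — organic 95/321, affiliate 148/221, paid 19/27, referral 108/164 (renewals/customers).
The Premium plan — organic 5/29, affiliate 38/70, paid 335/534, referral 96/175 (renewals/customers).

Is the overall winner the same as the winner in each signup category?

No

Organic: the Basic plan 95/321 = 29.6%, the Premium plan 5/29 = 17.2% → the Basic plan
Affiliate: the Basic plan 148/221 = 67.0%, the Premium plan 38/70 = 54.3% → the Basic plan
Paid: the Basic plan 19/27 = 70.4%, the Premium plan 335/534 = 62.7% → the Basic plan
Referral: the Basic plan 108/164 = 65.9%, the Premium plan 96/175 = 54.9% → the Basic plan
Overall: the Basic plan 370/733 = 50.5%, the Premium plan 474/808 = 58.7% → the Premium plan
The Basic plan wins each signup group but the Premium plan wins overall — the comparison reverses. The Basic plan's customers skew toward organic, which has a lower base rate.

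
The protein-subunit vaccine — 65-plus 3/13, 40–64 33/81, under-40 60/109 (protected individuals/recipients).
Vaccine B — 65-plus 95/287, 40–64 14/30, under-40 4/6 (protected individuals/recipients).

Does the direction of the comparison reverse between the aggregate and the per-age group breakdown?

Yes

65-plus: the protein-subunit vaccine 3/13 = 23.1%, Vaccine B 95/287 = 33.1% → Vaccine B
40–64: the protein-subunit vaccine 33/81 = 40.7%, Vaccine B 14/30 = 46.7% → Vaccine B
Under-40: the protein-subunit vaccine 60/109 = 55.0%, Vaccine B 4/6 = 66.7% → Vaccine B
Overall: the protein-subunit vaccine 96/203 = 47.3%, Vaccine B 113/323 = 35.0% → the protein-subunit vaccine
Vaccine B wins each age group but the protein-subunit vaccine wins overall — the comparison reverses. Vaccine B's recipients skew toward 65-plus, which has a lower base rate.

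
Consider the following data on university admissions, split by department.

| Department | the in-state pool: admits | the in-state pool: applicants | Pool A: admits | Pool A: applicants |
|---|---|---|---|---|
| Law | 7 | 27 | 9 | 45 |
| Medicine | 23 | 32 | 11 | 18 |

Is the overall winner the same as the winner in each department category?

Yes

Law: the in-state pool 7/27 = 25.9%, Pool A 9/45 = 20.0% → the in-state pool
Medicine: the in-state pool 23/32 = 71.9%, Pool A 11/18 = 61.1% → the in-state pool
Overall: the in-state pool 30/59 = 50.8%, Pool A 20/63 = 31.7% → the in-state pool
The in-state pool wins overall and in every department group — no reversal.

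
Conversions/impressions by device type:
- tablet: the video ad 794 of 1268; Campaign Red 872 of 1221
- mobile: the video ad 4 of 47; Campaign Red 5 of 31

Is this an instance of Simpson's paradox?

No

Tablet: the video ad 794/1268 = 62.6%, Campaign Red 872/1221 = 71.4% → Campaign Red
Mobile: the video ad 4/47 = 8.5%, Campaign Red 5/31 = 16.1% → Campaign Red
Overall: the video ad 798/1315 = 60.7%, Campaign Red 877/1252 = 70.0% → Campaign Red
Campaign Red wins overall and in every device group — no reversal.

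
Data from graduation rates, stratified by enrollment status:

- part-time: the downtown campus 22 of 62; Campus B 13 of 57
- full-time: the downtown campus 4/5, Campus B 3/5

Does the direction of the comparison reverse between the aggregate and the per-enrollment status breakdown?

Part-time: the downtown campus 22/62 = 35.5%, Campus B 13/57 = 22.8% → the downtown campus
Full-time: the downtown campus 4/5 = 80.0%, Campus B 3/5 = 60.0% → the downtown campus
Overall: the downtown campus 26/67 = 38.8%, Campus B 16/62 = 25.8% → the downtown campus
The downtown campus wins overall and in every enrollment group — no reversal.

No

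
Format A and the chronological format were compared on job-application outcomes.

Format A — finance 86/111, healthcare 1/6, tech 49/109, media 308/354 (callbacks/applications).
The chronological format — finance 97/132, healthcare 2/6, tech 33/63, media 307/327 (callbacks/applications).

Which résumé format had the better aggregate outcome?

Finance: Format A 86/111 = 77.5%, the chronological format 97/132 = 73.5% → Format A
Healthcare: Format A 1/6 = 16.7%, the chronological format 2/6 = 33.3% → the chronological format
Tech: Format A 49/109 = 45.0%, the chronological format 33/63 = 52.4% → the chronological format
Media: Format A 308/354 = 87.0%, the chronological format 307/327 = 93.9% → the chronological format
Overall: Format A 444/580 = 76.6%, the chronological format 439/528 = 83.1% → the chronological format
(Neither sweeps every industry group, but the chronological format has the higher pooled rate.)

the chronological format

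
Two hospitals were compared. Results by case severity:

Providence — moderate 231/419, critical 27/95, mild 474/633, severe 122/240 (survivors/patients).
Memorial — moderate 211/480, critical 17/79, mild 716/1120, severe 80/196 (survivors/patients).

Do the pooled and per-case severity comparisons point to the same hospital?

Moderate: Providence 231/419 = 55.1%, Memorial 211/480 = 44.0% → Providence
Critical: Providence 27/95 = 28.4%, Memorial 17/79 = 21.5% → Providence
Mild: Providence 474/633 = 74.9%, Memorial 716/1120 = 63.9% → Providence
Severe: Providence 122/240 = 50.8%, Memorial 80/196 = 40.8% → Providence
Overall: Providence 854/1387 = 61.6%, Memorial 1024/1875 = 54.6% → Providence
Providence wins overall and in every case group — no reversal.

Yes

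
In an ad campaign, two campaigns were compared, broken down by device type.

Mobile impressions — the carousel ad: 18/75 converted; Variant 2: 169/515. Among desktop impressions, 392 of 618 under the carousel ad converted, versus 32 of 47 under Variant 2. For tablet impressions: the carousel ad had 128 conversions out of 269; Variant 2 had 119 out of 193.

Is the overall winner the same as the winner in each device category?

Mobile: the carousel ad 18/75 = 24.0%, Variant 2 169/515 = 32.8% → Variant 2
Desktop: the carousel ad 392/618 = 63.4%, Variant 2 32/47 = 68.1% → Variant 2
Tablet: the carousel ad 128/269 = 47.6%, Variant 2 119/193 = 61.7% → Variant 2
Overall: the carousel ad 538/962 = 55.9%, Variant 2 320/755 = 42.4% → the carousel ad
Variant 2 wins each device group but the carousel ad wins overall — the comparison reverses. Variant 2's impressions skew toward mobile, which has a lower base rate.

No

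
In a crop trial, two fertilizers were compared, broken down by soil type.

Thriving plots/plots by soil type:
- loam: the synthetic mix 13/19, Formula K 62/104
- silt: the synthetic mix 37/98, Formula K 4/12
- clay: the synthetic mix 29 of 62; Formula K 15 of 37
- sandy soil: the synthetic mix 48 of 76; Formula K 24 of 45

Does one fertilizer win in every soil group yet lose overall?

Loam: the synthetic mix 13/19 = 68.4%, Formula K 62/104 = 59.6% → the synthetic mix
Silt: the synthetic mix 37/98 = 37.8%, Formula K 4/12 = 33.3% → the synthetic mix
Clay: the synthetic mix 29/62 = 46.8%, Formula K 15/37 = 40.5% → the synthetic mix
Sandy soil: the synthetic mix 48/76 = 63.2%, Formula K 24/45 = 53.3% → the synthetic mix
Overall: the synthetic mix 127/255 = 49.8%, Formula K 105/198 = 53.0% → Formula K
The synthetic mix wins each soil group but Formula K wins overall — the comparison reverses. The synthetic mix's plots skew toward silt, which has a lower base rate.

Yes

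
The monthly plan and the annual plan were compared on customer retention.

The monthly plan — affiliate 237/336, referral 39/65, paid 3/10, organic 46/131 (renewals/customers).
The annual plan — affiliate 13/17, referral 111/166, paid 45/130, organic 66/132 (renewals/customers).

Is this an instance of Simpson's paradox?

Affiliate: the monthly plan 237/336 = 70.5%, the annual plan 13/17 = 76.5% → the annual plan
Referral: the monthly plan 39/65 = 60.0%, the annual plan 111/166 = 66.9% → the annual plan
Paid: the monthly plan 3/10 = 30.0%, the annual plan 45/130 = 34.6% → the annual plan
Organic: the monthly plan 46/131 = 35.1%, the annual plan 66/132 = 50.0% → the annual plan
Overall: the monthly plan 325/542 = 60.0%, the annual plan 235/445 = 52.8% → the monthly plan
The annual plan wins each signup group but the monthly plan wins overall — the comparison reverses. The annual plan's customers skew toward paid, which has a lower base rate.

Yes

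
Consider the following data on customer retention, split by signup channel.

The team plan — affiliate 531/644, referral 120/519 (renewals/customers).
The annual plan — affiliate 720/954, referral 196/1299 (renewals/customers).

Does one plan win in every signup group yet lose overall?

No

Affiliate: the team plan 531/644 = 82.5%, the annual plan 720/954 = 75.5% → the team plan
Referral: the team plan 120/519 = 23.1%, the annual plan 196/1299 = 15.1% → the team plan
Overall: the team plan 651/1163 = 56.0%, the annual plan 916/2253 = 40.7% → the team plan
The team plan wins overall and in every signup group — no reversal.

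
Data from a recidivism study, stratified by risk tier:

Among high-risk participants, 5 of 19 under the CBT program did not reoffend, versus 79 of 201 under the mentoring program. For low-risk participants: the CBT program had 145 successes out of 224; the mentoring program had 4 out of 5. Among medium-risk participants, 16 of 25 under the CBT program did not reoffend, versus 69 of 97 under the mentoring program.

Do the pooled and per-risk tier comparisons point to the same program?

High-risk: the CBT program 5/19 = 26.3%, the mentoring program 79/201 = 39.3% → the mentoring program
Low-risk: the CBT program 145/224 = 64.7%, the mentoring program 4/5 = 80.0% → the mentoring program
Medium-risk: the CBT program 16/25 = 64.0%, the mentoring program 69/97 = 71.1% → the mentoring program
Overall: the CBT program 166/268 = 61.9%, the mentoring program 152/303 = 50.2% → the CBT program
The mentoring program wins each risk group but the CBT program wins overall — the comparison reverses. The mentoring program's participants skew toward high-risk, which has a lower base rate.

No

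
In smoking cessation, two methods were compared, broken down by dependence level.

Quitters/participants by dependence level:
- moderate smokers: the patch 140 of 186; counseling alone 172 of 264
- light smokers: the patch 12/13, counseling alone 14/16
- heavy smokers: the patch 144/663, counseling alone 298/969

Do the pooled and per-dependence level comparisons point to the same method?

Moderate smokers: the patch 140/186 = 75.3%, counseling alone 172/264 = 65.2% → the patch
Light smokers: the patch 12/13 = 92.3%, counseling alone 14/16 = 87.5% → the patch
Heavy smokers: the patch 144/663 = 21.7%, counseling alone 298/969 = 30.8% → counseling alone
Overall: the patch 296/862 = 34.3%, counseling alone 484/1249 = 38.8% → counseling alone
Neither sweeps: the patch wins 2 of 3 groups, counseling alone wins 1. Counseling alone wins overall but not every group — no Simpson reversal.

No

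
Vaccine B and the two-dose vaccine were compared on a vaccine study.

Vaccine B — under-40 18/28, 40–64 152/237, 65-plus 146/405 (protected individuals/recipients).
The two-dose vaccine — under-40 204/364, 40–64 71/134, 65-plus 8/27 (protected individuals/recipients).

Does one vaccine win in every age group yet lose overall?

Yes

Under-40: Vaccine B 18/28 = 64.3%, the two-dose vaccine 204/364 = 56.0% → Vaccine B
40–64: Vaccine B 152/237 = 64.1%, the two-dose vaccine 71/134 = 53.0% → Vaccine B
65-plus: Vaccine B 146/405 = 36.0%, the two-dose vaccine 8/27 = 29.6% → Vaccine B
Overall: Vaccine B 316/670 = 47.2%, the two-dose vaccine 283/525 = 53.9% → the two-dose vaccine
Vaccine B wins each age group but the two-dose vaccine wins overall — the comparison reverses. Vaccine B's recipients skew toward 65-plus, which has a lower base rate.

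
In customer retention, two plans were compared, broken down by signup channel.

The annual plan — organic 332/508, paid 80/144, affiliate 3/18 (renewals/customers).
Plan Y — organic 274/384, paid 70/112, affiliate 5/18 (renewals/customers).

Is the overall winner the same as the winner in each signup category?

Organic: the annual plan 332/508 = 65.4%, Plan Y 274/384 = 71.4% → Plan Y
Paid: the annual plan 80/144 = 55.6%, Plan Y 70/112 = 62.5% → Plan Y
Affiliate: the annual plan 3/18 = 16.7%, Plan Y 5/18 = 27.8% → Plan Y
Overall: the annual plan 415/670 = 61.9%, Plan Y 349/514 = 67.9% → Plan Y
Plan Y wins overall and in every signup group — no reversal.

Yes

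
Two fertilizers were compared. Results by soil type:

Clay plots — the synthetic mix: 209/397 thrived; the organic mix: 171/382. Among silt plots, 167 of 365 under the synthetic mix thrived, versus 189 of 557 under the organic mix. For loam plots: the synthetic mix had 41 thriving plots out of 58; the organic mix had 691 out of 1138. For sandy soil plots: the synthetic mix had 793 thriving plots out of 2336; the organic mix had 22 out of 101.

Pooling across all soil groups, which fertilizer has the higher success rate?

Clay: the synthetic mix 209/397 = 52.6%, the organic mix 171/382 = 44.8% → the synthetic mix
Silt: the synthetic mix 167/365 = 45.8%, the organic mix 189/557 = 33.9% → the synthetic mix
Loam: the synthetic mix 41/58 = 70.7%, the organic mix 691/1138 = 60.7% → the synthetic mix
Sandy soil: the synthetic mix 793/2336 = 33.9%, the organic mix 22/101 = 21.8% → the synthetic mix
Overall: the synthetic mix 1210/3156 = 38.3%, the organic mix 1073/2178 = 49.3% → the organic mix
(The synthetic mix wins every soil group but the organic mix wins overall — the synthetic mix's plots skew toward the low-rate sandy soil group.)

the organic mix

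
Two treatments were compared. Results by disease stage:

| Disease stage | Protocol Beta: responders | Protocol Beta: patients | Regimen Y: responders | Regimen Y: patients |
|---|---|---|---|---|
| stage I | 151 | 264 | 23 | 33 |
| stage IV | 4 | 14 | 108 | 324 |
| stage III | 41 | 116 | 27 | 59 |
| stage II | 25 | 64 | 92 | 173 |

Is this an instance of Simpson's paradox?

Stage I: Protocol Beta 151/264 = 57.2%, Regimen Y 23/33 = 69.7% → Regimen Y
Stage IV: Protocol Beta 4/14 = 28.6%, Regimen Y 108/324 = 33.3% → Regimen Y
Stage III: Protocol Beta 41/116 = 35.3%, Regimen Y 27/59 = 45.8% → Regimen Y
Stage II: Protocol Beta 25/64 = 39.1%, Regimen Y 92/173 = 53.2% → Regimen Y
Overall: Protocol Beta 221/458 = 48.3%, Regimen Y 250/589 = 42.4% → Protocol Beta
Regimen Y wins each disease group but Protocol Beta wins overall — the comparison reverses. Regimen Y's patients skew toward stage IV, which has a lower base rate.

Yes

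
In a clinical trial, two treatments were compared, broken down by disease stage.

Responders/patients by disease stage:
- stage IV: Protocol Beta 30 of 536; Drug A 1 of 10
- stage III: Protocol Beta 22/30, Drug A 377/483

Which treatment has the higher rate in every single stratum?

Drug A

Stage IV: Protocol Beta 30/536 = 5.6%, Drug A 1/10 = 10.0% → Drug A
Stage III: Protocol Beta 22/30 = 73.3%, Drug A 377/483 = 78.1% → Drug A
Drug A has the higher rate in both groups.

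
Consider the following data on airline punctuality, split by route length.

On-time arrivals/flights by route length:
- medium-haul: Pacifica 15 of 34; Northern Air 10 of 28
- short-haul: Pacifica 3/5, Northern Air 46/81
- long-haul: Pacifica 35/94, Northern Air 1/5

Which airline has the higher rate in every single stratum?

Medium-haul: Pacifica 15/34 = 44.1%, Northern Air 10/28 = 35.7% → Pacifica
Short-haul: Pacifica 3/5 = 60.0%, Northern Air 46/81 = 56.8% → Pacifica
Long-haul: Pacifica 35/94 = 37.2%, Northern Air 1/5 = 20.0% → Pacifica
Pacifica has the higher rate in all 3 groups.

Pacifica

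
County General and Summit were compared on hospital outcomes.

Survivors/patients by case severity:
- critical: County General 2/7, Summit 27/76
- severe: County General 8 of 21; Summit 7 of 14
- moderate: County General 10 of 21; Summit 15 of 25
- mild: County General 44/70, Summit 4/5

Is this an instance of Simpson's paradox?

Yes

Critical: County General 2/7 = 28.6%, Summit 27/76 = 35.5% → Summit
Severe: County General 8/21 = 38.1%, Summit 7/14 = 50.0% → Summit
Moderate: County General 10/21 = 47.6%, Summit 15/25 = 60.0% → Summit
Mild: County General 44/70 = 62.9%, Summit 4/5 = 80.0% → Summit
Overall: County General 64/119 = 53.8%, Summit 53/120 = 44.2% → County General
Summit wins each case group but County General wins overall — the comparison reverses. Summit's patients skew toward critical, which has a lower base rate.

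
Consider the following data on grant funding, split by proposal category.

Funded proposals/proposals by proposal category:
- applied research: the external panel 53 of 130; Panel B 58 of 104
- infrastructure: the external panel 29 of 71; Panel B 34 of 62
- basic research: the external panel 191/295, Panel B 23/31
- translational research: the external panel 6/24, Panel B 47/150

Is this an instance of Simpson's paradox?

Applied research: the external panel 53/130 = 40.8%, Panel B 58/104 = 55.8% → Panel B
Infrastructure: the external panel 29/71 = 40.8%, Panel B 34/62 = 54.8% → Panel B
Basic research: the external panel 191/295 = 64.7%, Panel B 23/31 = 74.2% → Panel B
Translational research: the external panel 6/24 = 25.0%, Panel B 47/150 = 31.3% → Panel B
Overall: the external panel 279/520 = 53.7%, Panel B 162/347 = 46.7% → the external panel
Panel B wins each proposal group but the external panel wins overall — the comparison reverses. Panel B's proposals skew toward translational research, which has a lower base rate.

Yes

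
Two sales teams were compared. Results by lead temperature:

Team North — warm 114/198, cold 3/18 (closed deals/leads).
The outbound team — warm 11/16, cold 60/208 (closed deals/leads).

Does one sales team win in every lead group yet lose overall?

Warm: Team North 114/198 = 57.6%, the outbound team 11/16 = 68.8% → the outbound team
Cold: Team North 3/18 = 16.7%, the outbound team 60/208 = 28.8% → the outbound team
Overall: Team North 117/216 = 54.2%, the outbound team 71/224 = 31.7% → Team North
The outbound team wins each lead group but Team North wins overall — the comparison reverses. The outbound team's leads skew toward cold, which has a lower base rate.

Yes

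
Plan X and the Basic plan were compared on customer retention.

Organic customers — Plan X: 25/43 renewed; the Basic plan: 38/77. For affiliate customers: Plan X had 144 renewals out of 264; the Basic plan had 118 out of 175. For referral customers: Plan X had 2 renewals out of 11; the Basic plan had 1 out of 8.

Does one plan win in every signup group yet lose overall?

Organic: Plan X 25/43 = 58.1%, the Basic plan 38/77 = 49.4% → Plan X
Affiliate: Plan X 144/264 = 54.5%, the Basic plan 118/175 = 67.4% → the Basic plan
Referral: Plan X 2/11 = 18.2%, the Basic plan 1/8 = 12.5% → Plan X
Overall: Plan X 171/318 = 53.8%, the Basic plan 157/260 = 60.4% → the Basic plan
Neither sweeps: Plan X wins 2 of 3 groups, the Basic plan wins 1. The Basic plan wins overall but not every group — no Simpson reversal.

No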